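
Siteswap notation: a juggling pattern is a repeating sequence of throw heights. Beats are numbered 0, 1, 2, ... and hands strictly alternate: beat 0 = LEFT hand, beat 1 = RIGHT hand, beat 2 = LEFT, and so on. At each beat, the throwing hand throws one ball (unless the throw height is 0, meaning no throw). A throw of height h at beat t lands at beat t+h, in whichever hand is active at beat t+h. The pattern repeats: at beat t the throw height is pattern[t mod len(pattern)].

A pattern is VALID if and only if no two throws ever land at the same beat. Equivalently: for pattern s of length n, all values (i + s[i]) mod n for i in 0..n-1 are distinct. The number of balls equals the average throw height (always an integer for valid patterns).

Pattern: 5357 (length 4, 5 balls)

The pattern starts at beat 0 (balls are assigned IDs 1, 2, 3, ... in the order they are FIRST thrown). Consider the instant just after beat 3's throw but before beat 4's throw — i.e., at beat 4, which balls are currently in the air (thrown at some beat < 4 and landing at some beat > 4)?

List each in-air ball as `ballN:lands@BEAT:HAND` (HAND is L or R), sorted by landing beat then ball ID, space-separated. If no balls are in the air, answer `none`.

Beat 0 (L): throw ball1 h=5 -> lands@5:R; in-air after throw: [b1@5:R]
Beat 1 (R): throw ball2 h=3 -> lands@4:L; in-air after throw: [b2@4:L b1@5:R]
Beat 2 (L): throw ball3 h=5 -> lands@7:R; in-air after throw: [b2@4:L b1@5:R b3@7:R]
Beat 3 (R): throw ball4 h=7 -> lands@10:L; in-air after throw: [b2@4:L b1@5:R b3@7:R b4@10:L]
Beat 4 (L): throw ball2 h=5 -> lands@9:R; in-air after throw: [b1@5:R b3@7:R b2@9:R b4@10:L]

Answer: ball1:lands@5:R ball3:lands@7:R ball4:lands@10:L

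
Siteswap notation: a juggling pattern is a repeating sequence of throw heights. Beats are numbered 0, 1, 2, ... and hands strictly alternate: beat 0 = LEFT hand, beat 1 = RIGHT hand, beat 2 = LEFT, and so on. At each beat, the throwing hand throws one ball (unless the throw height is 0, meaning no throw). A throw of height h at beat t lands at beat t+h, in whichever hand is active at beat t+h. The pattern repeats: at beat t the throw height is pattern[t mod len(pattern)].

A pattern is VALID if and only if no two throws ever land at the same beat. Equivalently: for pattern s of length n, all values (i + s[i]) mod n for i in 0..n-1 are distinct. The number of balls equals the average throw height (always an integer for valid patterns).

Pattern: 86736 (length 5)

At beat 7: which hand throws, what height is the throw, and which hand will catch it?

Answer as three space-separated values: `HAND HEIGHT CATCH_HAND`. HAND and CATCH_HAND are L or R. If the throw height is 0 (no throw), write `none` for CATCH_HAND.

Answer: R 7 L

Derivation:
Beat 7: 7 mod 2 = 1, so hand = R
Throw height = pattern[7 mod 5] = pattern[2] = 7
Lands at beat 7+7=14, 14 mod 2 = 0, so catch hand = L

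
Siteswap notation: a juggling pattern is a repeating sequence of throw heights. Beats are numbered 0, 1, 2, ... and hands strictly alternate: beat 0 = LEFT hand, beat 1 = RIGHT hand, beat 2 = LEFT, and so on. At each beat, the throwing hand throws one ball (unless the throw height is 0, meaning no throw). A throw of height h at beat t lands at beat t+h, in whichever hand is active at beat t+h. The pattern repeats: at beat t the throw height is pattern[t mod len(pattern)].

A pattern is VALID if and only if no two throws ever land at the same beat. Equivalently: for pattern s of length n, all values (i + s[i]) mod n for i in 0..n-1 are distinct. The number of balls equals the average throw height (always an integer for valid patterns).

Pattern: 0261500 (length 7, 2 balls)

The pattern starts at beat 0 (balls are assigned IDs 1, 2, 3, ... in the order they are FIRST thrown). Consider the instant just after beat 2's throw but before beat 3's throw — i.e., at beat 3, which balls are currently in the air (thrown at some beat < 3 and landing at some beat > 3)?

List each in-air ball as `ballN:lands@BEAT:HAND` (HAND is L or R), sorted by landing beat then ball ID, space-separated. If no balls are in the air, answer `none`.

Beat 1 (R): throw ball1 h=2 -> lands@3:R; in-air after throw: [b1@3:R]
Beat 2 (L): throw ball2 h=6 -> lands@8:L; in-air after throw: [b1@3:R b2@8:L]
Beat 3 (R): throw ball1 h=1 -> lands@4:L; in-air after throw: [b1@4:L b2@8:L]

Answer: ball2:lands@8:L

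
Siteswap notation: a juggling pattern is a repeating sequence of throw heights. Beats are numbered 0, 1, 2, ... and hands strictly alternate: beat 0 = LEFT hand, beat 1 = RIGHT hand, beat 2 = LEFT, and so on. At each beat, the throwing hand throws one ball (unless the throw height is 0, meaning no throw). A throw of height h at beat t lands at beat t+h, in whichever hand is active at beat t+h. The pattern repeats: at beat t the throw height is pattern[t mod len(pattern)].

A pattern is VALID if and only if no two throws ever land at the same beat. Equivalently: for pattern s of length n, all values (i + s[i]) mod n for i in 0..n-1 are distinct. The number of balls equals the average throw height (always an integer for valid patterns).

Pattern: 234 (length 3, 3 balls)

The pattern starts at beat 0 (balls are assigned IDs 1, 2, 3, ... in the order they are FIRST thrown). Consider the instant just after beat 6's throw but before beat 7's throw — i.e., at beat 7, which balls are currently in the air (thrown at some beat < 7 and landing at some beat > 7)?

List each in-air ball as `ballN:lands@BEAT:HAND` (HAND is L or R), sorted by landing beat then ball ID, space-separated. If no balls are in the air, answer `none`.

Beat 0 (L): throw ball1 h=2 -> lands@2:L; in-air after throw: [b1@2:L]
Beat 1 (R): throw ball2 h=3 -> lands@4:L; in-air after throw: [b1@2:L b2@4:L]
Beat 2 (L): throw ball1 h=4 -> lands@6:L; in-air after throw: [b2@4:L b1@6:L]
Beat 3 (R): throw ball3 h=2 -> lands@5:R; in-air after throw: [b2@4:L b3@5:R b1@6:L]
Beat 4 (L): throw ball2 h=3 -> lands@7:R; in-air after throw: [b3@5:R b1@6:L b2@7:R]
Beat 5 (R): throw ball3 h=4 -> lands@9:R; in-air after throw: [b1@6:L b2@7:R b3@9:R]
Beat 6 (L): throw ball1 h=2 -> lands@8:L; in-air after throw: [b2@7:R b1@8:L b3@9:R]
Beat 7 (R): throw ball2 h=3 -> lands@10:L; in-air after throw: [b1@8:L b3@9:R b2@10:L]

Answer: ball1:lands@8:L ball3:lands@9:R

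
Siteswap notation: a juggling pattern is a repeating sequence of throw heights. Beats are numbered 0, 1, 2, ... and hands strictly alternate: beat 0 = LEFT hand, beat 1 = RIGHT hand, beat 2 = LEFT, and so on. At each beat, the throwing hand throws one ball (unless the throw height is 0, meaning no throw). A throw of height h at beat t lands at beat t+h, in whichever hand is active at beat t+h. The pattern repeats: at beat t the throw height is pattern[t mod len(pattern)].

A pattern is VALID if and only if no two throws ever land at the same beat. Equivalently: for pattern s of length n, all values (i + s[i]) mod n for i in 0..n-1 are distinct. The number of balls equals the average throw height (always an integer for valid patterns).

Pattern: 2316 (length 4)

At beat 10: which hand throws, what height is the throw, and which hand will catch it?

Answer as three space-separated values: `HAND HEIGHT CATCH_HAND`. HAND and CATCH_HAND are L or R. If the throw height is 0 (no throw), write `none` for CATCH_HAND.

Beat 10: 10 mod 2 = 0, so hand = L
Throw height = pattern[10 mod 4] = pattern[2] = 1
Lands at beat 10+1=11, 11 mod 2 = 1, so catch hand = R

Answer: L 1 R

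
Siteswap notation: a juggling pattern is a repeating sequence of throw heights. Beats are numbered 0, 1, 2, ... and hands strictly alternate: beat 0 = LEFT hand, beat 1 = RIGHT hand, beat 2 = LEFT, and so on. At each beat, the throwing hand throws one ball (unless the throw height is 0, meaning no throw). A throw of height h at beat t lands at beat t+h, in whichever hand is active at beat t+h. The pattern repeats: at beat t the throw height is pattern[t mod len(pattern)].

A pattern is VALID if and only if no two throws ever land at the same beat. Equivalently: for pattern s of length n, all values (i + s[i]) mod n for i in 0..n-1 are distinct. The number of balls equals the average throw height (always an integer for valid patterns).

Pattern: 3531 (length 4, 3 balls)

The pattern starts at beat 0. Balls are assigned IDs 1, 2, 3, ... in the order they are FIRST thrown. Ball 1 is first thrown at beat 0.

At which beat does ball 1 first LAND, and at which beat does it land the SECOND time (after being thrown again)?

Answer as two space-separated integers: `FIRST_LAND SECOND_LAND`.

Beat 0 (L): throw ball1 h=3 -> lands@3:R; in-air after throw: [b1@3:R]
Beat 1 (R): throw ball2 h=5 -> lands@6:L; in-air after throw: [b1@3:R b2@6:L]
Beat 2 (L): throw ball3 h=3 -> lands@5:R; in-air after throw: [b1@3:R b3@5:R b2@6:L]
Beat 3 (R): throw ball1 h=1 -> lands@4:L; in-air after throw: [b1@4:L b3@5:R b2@6:L]
Beat 4 (L): throw ball1 h=3 -> lands@7:R; in-air after throw: [b3@5:R b2@6:L b1@7:R]
Ball 1: thrown@0 h=3 -> first land @3; rethrown@3 h=1 -> second land @4

Answer: 3 4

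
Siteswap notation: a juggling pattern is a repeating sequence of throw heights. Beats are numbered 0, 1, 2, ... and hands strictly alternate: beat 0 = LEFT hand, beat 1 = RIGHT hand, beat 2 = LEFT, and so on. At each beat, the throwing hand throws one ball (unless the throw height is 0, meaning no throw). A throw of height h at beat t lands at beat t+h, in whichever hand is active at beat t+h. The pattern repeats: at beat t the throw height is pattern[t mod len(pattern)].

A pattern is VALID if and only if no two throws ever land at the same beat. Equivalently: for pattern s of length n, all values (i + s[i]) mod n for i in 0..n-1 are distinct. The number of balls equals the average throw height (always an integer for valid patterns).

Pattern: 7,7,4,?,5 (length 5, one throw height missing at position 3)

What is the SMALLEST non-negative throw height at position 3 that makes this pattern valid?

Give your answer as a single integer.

i=0: (0 + 7) mod 5 = 2
i=1: (1 + 7) mod 5 = 3
i=2: (2 + 4) mod 5 = 1
i=3: s[i]=? (unknown)
i=4: (4 + 5) mod 5 = 4
Known residues: [1, 2, 3, 4]; need a permutation of 0..4, so missing residue r = 0
Need (3 + s) mod 5 = 0; smallest s = (0 - 3) mod 5 = 2

Answer: 2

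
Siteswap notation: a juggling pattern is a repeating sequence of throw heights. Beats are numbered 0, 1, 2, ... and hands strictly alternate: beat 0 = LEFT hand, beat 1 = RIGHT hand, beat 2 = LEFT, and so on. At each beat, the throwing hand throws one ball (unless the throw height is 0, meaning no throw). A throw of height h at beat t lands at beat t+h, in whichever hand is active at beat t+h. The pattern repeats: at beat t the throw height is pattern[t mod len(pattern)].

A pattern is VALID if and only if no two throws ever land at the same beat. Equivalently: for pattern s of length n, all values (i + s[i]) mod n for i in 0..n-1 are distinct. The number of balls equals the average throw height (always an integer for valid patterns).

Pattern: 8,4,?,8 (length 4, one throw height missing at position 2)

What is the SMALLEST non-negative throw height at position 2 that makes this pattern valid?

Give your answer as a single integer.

i=0: (0 + 8) mod 4 = 0
i=1: (1 + 4) mod 4 = 1
i=2: s[i]=? (unknown)
i=3: (3 + 8) mod 4 = 3
Known residues: [0, 1, 3]; need a permutation of 0..3, so missing residue r = 2
Need (2 + s) mod 4 = 2; smallest s = (2 - 2) mod 4 = 0

Answer: 0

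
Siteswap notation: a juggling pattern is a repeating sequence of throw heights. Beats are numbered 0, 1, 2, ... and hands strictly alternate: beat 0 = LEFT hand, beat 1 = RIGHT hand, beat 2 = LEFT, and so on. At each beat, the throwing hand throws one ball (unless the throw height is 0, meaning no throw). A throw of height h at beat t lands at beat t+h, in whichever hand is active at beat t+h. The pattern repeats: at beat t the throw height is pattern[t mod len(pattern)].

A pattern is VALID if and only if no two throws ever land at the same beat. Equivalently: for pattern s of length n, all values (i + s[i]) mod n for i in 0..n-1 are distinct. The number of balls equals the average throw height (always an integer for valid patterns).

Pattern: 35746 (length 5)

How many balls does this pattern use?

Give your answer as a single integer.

Pattern = [3, 5, 7, 4, 6], length n = 5
  position 0: throw height = 3, running sum = 3
  position 1: throw height = 5, running sum = 8
  position 2: throw height = 7, running sum = 15
  position 3: throw height = 4, running sum = 19
  position 4: throw height = 6, running sum = 25
Total sum = 25; balls = sum / n = 25 / 5 = 5

Answer: 5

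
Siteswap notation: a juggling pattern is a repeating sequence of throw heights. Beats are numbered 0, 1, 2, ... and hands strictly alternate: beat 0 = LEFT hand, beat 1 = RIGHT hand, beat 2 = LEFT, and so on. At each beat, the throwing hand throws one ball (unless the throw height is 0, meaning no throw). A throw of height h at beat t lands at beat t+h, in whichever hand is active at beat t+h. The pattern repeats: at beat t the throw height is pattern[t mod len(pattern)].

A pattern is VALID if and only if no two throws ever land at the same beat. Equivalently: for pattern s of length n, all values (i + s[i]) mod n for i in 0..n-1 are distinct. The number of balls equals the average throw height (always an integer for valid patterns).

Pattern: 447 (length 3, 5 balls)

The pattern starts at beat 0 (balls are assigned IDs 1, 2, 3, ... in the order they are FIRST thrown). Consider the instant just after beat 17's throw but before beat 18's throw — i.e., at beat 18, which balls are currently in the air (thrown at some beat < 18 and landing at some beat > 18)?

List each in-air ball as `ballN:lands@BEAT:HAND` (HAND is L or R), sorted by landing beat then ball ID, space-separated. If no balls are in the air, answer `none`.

Answer: ball1:lands@19:R ball2:lands@20:L ball5:lands@21:R ball3:lands@24:L

Derivation:
Beat 0 (L): throw ball1 h=4 -> lands@4:L; in-air after throw: [b1@4:L]
Beat 1 (R): throw ball2 h=4 -> lands@5:R; in-air after throw: [b1@4:L b2@5:R]
Beat 2 (L): throw ball3 h=7 -> lands@9:R; in-air after throw: [b1@4:L b2@5:R b3@9:R]
Beat 3 (R): throw ball4 h=4 -> lands@7:R; in-air after throw: [b1@4:L b2@5:R b4@7:R b3@9:R]
Beat 4 (L): throw ball1 h=4 -> lands@8:L; in-air after throw: [b2@5:R b4@7:R b1@8:L b3@9:R]
Beat 5 (R): throw ball2 h=7 -> lands@12:L; in-air after throw: [b4@7:R b1@8:L b3@9:R b2@12:L]
Beat 6 (L): throw ball5 h=4 -> lands@10:L; in-air after throw: [b4@7:R b1@8:L b3@9:R b5@10:L b2@12:L]
Beat 7 (R): throw ball4 h=4 -> lands@11:R; in-air after throw: [b1@8:L b3@9:R b5@10:L b4@11:R b2@12:L]
Beat 8 (L): throw ball1 h=7 -> lands@15:R; in-air after throw: [b3@9:R b5@10:L b4@11:R b2@12:L b1@15:R]
Beat 9 (R): throw ball3 h=4 -> lands@13:R; in-air after throw: [b5@10:L b4@11:R b2@12:L b3@13:R b1@15:R]
Beat 10 (L): throw ball5 h=4 -> lands@14:L; in-air after throw: [b4@11:R b2@12:L b3@13:R b5@14:L b1@15:R]
Beat 11 (R): throw ball4 h=7 -> lands@18:L; in-air after throw: [b2@12:L b3@13:R b5@14:L b1@15:R b4@18:L]
Beat 12 (L): throw ball2 h=4 -> lands@16:L; in-air after throw: [b3@13:R b5@14:L b1@15:R b2@16:L b4@18:L]
Beat 13 (R): throw ball3 h=4 -> lands@17:R; in-air after throw: [b5@14:L b1@15:R b2@16:L b3@17:R b4@18:L]
Beat 14 (L): throw ball5 h=7 -> lands@21:R; in-air after throw: [b1@15:R b2@16:L b3@17:R b4@18:L b5@21:R]
Beat 15 (R): throw ball1 h=4 -> lands@19:R; in-air after throw: [b2@16:L b3@17:R b4@18:L b1@19:R b5@21:R]
Beat 16 (L): throw ball2 h=4 -> lands@20:L; in-air after throw: [b3@17:R b4@18:L b1@19:R b2@20:L b5@21:R]
Beat 17 (R): throw ball3 h=7 -> lands@24:L; in-air after throw: [b4@18:L b1@19:R b2@20:L b5@21:R b3@24:L]
Beat 18 (L): throw ball4 h=4 -> lands@22:L; in-air after throw: [b1@19:R b2@20:L b5@21:R b4@22:L b3@24:L]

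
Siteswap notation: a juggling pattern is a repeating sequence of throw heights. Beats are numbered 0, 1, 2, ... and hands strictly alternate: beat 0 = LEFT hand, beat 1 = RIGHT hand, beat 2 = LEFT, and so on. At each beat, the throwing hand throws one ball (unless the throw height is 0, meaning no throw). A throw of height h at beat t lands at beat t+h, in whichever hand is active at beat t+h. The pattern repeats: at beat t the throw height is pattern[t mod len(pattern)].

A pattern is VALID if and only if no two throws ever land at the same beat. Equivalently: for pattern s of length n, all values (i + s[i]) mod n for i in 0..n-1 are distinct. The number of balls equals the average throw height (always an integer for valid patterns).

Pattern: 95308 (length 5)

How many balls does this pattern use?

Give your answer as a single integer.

Answer: 5

Derivation:
Pattern = [9, 5, 3, 0, 8], length n = 5
  position 0: throw height = 9, running sum = 9
  position 1: throw height = 5, running sum = 14
  position 2: throw height = 3, running sum = 17
  position 3: throw height = 0, running sum = 17
  position 4: throw height = 8, running sum = 25
Total sum = 25; balls = sum / n = 25 / 5 = 5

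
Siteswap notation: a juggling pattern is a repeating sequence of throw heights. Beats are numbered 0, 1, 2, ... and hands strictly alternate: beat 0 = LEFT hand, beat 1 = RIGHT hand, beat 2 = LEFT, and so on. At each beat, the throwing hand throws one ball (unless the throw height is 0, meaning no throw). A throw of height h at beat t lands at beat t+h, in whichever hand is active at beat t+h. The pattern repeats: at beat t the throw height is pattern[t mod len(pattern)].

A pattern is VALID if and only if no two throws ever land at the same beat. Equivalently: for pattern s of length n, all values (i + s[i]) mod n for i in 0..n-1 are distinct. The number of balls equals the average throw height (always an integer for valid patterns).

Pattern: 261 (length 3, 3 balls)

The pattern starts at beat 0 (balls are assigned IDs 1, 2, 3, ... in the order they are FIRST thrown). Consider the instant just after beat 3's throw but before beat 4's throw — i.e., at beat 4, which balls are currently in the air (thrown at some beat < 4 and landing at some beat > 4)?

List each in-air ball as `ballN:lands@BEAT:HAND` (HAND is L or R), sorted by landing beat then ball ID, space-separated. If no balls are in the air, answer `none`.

Beat 0 (L): throw ball1 h=2 -> lands@2:L; in-air after throw: [b1@2:L]
Beat 1 (R): throw ball2 h=6 -> lands@7:R; in-air after throw: [b1@2:L b2@7:R]
Beat 2 (L): throw ball1 h=1 -> lands@3:R; in-air after throw: [b1@3:R b2@7:R]
Beat 3 (R): throw ball1 h=2 -> lands@5:R; in-air after throw: [b1@5:R b2@7:R]
Beat 4 (L): throw ball3 h=6 -> lands@10:L; in-air after throw: [b1@5:R b2@7:R b3@10:L]

Answer: ball1:lands@5:R ball2:lands@7:R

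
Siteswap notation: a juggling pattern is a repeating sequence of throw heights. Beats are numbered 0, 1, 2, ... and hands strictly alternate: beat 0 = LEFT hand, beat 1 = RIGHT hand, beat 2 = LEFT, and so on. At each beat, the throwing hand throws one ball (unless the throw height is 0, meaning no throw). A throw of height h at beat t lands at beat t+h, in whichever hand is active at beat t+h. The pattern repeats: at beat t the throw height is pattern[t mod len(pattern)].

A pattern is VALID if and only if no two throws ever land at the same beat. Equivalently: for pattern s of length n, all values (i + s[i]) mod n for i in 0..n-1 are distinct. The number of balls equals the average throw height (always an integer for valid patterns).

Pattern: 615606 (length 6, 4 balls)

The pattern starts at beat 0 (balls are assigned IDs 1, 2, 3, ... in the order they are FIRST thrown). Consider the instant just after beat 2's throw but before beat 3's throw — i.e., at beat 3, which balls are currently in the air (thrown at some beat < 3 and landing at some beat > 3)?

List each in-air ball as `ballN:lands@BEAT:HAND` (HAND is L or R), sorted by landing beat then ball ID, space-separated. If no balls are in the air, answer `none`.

Beat 0 (L): throw ball1 h=6 -> lands@6:L; in-air after throw: [b1@6:L]
Beat 1 (R): throw ball2 h=1 -> lands@2:L; in-air after throw: [b2@2:L b1@6:L]
Beat 2 (L): throw ball2 h=5 -> lands@7:R; in-air after throw: [b1@6:L b2@7:R]
Beat 3 (R): throw ball3 h=6 -> lands@9:R; in-air after throw: [b1@6:L b2@7:R b3@9:R]

Answer: ball1:lands@6:L ball2:lands@7:R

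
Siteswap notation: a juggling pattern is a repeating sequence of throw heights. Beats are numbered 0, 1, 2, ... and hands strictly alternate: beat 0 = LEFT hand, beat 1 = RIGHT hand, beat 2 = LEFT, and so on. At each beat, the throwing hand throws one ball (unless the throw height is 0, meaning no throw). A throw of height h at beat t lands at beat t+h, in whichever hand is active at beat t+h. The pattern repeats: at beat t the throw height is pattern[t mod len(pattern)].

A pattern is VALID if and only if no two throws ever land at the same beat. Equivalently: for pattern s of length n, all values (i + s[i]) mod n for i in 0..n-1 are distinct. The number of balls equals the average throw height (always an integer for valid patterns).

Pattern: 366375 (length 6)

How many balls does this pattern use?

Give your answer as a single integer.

Answer: 5

Derivation:
Pattern = [3, 6, 6, 3, 7, 5], length n = 6
  position 0: throw height = 3, running sum = 3
  position 1: throw height = 6, running sum = 9
  position 2: throw height = 6, running sum = 15
  position 3: throw height = 3, running sum = 18
  position 4: throw height = 7, running sum = 25
  position 5: throw height = 5, running sum = 30
Total sum = 30; balls = sum / n = 30 / 6 = 5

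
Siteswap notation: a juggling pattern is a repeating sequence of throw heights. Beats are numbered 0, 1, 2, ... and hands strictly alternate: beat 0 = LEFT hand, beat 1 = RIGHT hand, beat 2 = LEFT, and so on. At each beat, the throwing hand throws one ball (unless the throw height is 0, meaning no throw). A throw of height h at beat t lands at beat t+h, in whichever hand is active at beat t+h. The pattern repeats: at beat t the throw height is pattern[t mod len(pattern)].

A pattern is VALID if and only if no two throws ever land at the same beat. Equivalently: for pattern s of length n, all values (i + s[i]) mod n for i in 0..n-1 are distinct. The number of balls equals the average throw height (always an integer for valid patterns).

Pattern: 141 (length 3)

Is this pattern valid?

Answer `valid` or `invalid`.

i=0: (i + s[i]) mod n = (0 + 1) mod 3 = 1
i=1: (i + s[i]) mod n = (1 + 4) mod 3 = 2
i=2: (i + s[i]) mod n = (2 + 1) mod 3 = 0
Residues: [1, 2, 0], distinct: True

Answer: valid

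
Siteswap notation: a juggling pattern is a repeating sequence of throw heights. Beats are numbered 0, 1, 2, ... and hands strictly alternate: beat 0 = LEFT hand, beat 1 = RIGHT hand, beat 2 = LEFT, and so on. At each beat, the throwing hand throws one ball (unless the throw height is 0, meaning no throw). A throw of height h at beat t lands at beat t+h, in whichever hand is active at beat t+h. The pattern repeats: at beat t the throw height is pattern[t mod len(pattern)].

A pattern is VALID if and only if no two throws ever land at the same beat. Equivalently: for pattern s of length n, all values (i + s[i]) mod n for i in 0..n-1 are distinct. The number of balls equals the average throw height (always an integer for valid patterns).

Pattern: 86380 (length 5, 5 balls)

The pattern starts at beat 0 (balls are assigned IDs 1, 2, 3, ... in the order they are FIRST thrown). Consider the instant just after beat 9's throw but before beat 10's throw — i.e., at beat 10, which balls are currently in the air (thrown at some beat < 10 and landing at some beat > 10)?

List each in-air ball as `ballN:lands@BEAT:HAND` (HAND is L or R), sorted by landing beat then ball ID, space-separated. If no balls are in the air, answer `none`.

Answer: ball4:lands@11:R ball5:lands@12:L ball3:lands@13:R ball1:lands@16:L

Derivation:
Beat 0 (L): throw ball1 h=8 -> lands@8:L; in-air after throw: [b1@8:L]
Beat 1 (R): throw ball2 h=6 -> lands@7:R; in-air after throw: [b2@7:R b1@8:L]
Beat 2 (L): throw ball3 h=3 -> lands@5:R; in-air after throw: [b3@5:R b2@7:R b1@8:L]
Beat 3 (R): throw ball4 h=8 -> lands@11:R; in-air after throw: [b3@5:R b2@7:R b1@8:L b4@11:R]
Beat 5 (R): throw ball3 h=8 -> lands@13:R; in-air after throw: [b2@7:R b1@8:L b4@11:R b3@13:R]
Beat 6 (L): throw ball5 h=6 -> lands@12:L; in-air after throw: [b2@7:R b1@8:L b4@11:R b5@12:L b3@13:R]
Beat 7 (R): throw ball2 h=3 -> lands@10:L; in-air after throw: [b1@8:L b2@10:L b4@11:R b5@12:L b3@13:R]
Beat 8 (L): throw ball1 h=8 -> lands@16:L; in-air after throw: [b2@10:L b4@11:R b5@12:L b3@13:R b1@16:L]
Beat 10 (L): throw ball2 h=8 -> lands@18:L; in-air after throw: [b4@11:R b5@12:L b3@13:R b1@16:L b2@18:L]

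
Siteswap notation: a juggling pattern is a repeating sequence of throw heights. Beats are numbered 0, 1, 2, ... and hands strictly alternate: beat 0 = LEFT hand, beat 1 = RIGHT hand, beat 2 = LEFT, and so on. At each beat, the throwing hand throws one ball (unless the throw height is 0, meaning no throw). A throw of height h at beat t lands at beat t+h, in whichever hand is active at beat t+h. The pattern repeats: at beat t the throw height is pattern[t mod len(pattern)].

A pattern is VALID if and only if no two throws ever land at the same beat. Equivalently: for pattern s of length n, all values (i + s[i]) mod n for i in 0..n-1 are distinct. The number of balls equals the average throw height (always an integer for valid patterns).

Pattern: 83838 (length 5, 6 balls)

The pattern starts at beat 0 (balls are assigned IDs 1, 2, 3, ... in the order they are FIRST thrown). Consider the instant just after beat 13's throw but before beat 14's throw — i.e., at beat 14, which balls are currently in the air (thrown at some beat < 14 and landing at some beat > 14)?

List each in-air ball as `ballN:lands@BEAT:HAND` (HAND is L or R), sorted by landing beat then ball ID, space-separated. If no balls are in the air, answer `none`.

Beat 0 (L): throw ball1 h=8 -> lands@8:L; in-air after throw: [b1@8:L]
Beat 1 (R): throw ball2 h=3 -> lands@4:L; in-air after throw: [b2@4:L b1@8:L]
Beat 2 (L): throw ball3 h=8 -> lands@10:L; in-air after throw: [b2@4:L b1@8:L b3@10:L]
Beat 3 (R): throw ball4 h=3 -> lands@6:L; in-air after throw: [b2@4:L b4@6:L b1@8:L b3@10:L]
Beat 4 (L): throw ball2 h=8 -> lands@12:L; in-air after throw: [b4@6:L b1@8:L b3@10:L b2@12:L]
Beat 5 (R): throw ball5 h=8 -> lands@13:R; in-air after throw: [b4@6:L b1@8:L b3@10:L b2@12:L b5@13:R]
Beat 6 (L): throw ball4 h=3 -> lands@9:R; in-air after throw: [b1@8:L b4@9:R b3@10:L b2@12:L b5@13:R]
Beat 7 (R): throw ball6 h=8 -> lands@15:R; in-air after throw: [b1@8:L b4@9:R b3@10:L b2@12:L b5@13:R b6@15:R]
Beat 8 (L): throw ball1 h=3 -> lands@11:R; in-air after throw: [b4@9:R b3@10:L b1@11:R b2@12:L b5@13:R b6@15:R]
Beat 9 (R): throw ball4 h=8 -> lands@17:R; in-air after throw: [b3@10:L b1@11:R b2@12:L b5@13:R b6@15:R b4@17:R]
Beat 10 (L): throw ball3 h=8 -> lands@18:L; in-air after throw: [b1@11:R b2@12:L b5@13:R b6@15:R b4@17:R b3@18:L]
Beat 11 (R): throw ball1 h=3 -> lands@14:L; in-air after throw: [b2@12:L b5@13:R b1@14:L b6@15:R b4@17:R b3@18:L]
Beat 12 (L): throw ball2 h=8 -> lands@20:L; in-air after throw: [b5@13:R b1@14:L b6@15:R b4@17:R b3@18:L b2@20:L]
Beat 13 (R): throw ball5 h=3 -> lands@16:L; in-air after throw: [b1@14:L b6@15:R b5@16:L b4@17:R b3@18:L b2@20:L]
Beat 14 (L): throw ball1 h=8 -> lands@22:L; in-air after throw: [b6@15:R b5@16:L b4@17:R b3@18:L b2@20:L b1@22:L]

Answer: ball6:lands@15:R ball5:lands@16:L ball4:lands@17:R ball3:lands@18:L ball2:lands@20:L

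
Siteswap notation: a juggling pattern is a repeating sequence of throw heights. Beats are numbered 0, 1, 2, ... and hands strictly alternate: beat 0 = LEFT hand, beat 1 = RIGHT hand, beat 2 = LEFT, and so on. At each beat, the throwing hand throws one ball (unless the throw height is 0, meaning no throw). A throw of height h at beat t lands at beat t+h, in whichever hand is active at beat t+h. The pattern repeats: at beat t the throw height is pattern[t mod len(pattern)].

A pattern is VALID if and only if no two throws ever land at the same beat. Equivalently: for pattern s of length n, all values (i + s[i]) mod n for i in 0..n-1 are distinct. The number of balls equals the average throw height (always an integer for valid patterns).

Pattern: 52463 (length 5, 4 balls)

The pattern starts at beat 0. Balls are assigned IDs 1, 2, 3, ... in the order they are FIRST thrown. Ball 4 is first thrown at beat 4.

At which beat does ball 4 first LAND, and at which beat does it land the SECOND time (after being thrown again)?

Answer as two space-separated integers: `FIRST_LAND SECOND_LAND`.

Beat 0 (L): throw ball1 h=5 -> lands@5:R; in-air after throw: [b1@5:R]
Beat 1 (R): throw ball2 h=2 -> lands@3:R; in-air after throw: [b2@3:R b1@5:R]
Beat 2 (L): throw ball3 h=4 -> lands@6:L; in-air after throw: [b2@3:R b1@5:R b3@6:L]
Beat 3 (R): throw ball2 h=6 -> lands@9:R; in-air after throw: [b1@5:R b3@6:L b2@9:R]
Beat 4 (L): throw ball4 h=3 -> lands@7:R; in-air after throw: [b1@5:R b3@6:L b4@7:R b2@9:R]
Beat 5 (R): throw ball1 h=5 -> lands@10:L; in-air after throw: [b3@6:L b4@7:R b2@9:R b1@10:L]
Beat 6 (L): throw ball3 h=2 -> lands@8:L; in-air after throw: [b4@7:R b3@8:L b2@9:R b1@10:L]
Beat 7 (R): throw ball4 h=4 -> lands@11:R; in-air after throw: [b3@8:L b2@9:R b1@10:L b4@11:R]
Beat 8 (L): throw ball3 h=6 -> lands@14:L; in-air after throw: [b2@9:R b1@10:L b4@11:R b3@14:L]
Beat 9 (R): throw ball2 h=3 -> lands@12:L; in-air after throw: [b1@10:L b4@11:R b2@12:L b3@14:L]
Beat 10 (L): throw ball1 h=5 -> lands@15:R; in-air after throw: [b4@11:R b2@12:L b3@14:L b1@15:R]
Beat 11 (R): throw ball4 h=2 -> lands@13:R; in-air after throw: [b2@12:L b4@13:R b3@14:L b1@15:R]
Ball 4: thrown@4 h=3 -> first land @7; rethrown@7 h=4 -> second land @11

Answer: 7 11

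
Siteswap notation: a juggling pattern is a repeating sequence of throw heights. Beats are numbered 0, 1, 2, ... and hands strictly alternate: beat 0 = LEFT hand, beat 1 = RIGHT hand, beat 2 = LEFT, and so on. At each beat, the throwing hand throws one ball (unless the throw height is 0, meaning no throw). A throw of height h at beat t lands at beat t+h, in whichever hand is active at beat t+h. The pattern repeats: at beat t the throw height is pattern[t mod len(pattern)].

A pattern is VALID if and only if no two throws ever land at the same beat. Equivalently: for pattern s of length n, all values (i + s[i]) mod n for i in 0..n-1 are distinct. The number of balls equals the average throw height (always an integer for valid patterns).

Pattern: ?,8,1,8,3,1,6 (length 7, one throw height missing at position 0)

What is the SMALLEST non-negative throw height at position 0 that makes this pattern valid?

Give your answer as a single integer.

i=0: s[i]=? (unknown)
i=1: (1 + 8) mod 7 = 2
i=2: (2 + 1) mod 7 = 3
i=3: (3 + 8) mod 7 = 4
i=4: (4 + 3) mod 7 = 0
i=5: (5 + 1) mod 7 = 6
i=6: (6 + 6) mod 7 = 5
Known residues: [0, 2, 3, 4, 5, 6]; need a permutation of 0..6, so missing residue r = 1
Need (0 + s) mod 7 = 1; smallest s = (1 - 0) mod 7 = 1

Answer: 1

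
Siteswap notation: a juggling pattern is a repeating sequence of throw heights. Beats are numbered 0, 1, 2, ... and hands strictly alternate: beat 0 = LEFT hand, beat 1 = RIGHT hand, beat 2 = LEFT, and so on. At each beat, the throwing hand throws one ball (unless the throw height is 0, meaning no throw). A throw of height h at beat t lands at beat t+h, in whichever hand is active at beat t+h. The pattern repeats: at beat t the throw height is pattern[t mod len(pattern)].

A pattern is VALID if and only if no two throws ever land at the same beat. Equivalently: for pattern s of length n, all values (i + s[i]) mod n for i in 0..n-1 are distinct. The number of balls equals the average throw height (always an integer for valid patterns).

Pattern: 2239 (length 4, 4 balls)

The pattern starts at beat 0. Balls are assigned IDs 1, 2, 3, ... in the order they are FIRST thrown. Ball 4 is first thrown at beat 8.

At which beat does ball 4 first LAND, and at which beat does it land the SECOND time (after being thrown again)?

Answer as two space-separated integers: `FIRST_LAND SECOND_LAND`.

Beat 0 (L): throw ball1 h=2 -> lands@2:L; in-air after throw: [b1@2:L]
Beat 1 (R): throw ball2 h=2 -> lands@3:R; in-air after throw: [b1@2:L b2@3:R]
Beat 2 (L): throw ball1 h=3 -> lands@5:R; in-air after throw: [b2@3:R b1@5:R]
Beat 3 (R): throw ball2 h=9 -> lands@12:L; in-air after throw: [b1@5:R b2@12:L]
Beat 4 (L): throw ball3 h=2 -> lands@6:L; in-air after throw: [b1@5:R b3@6:L b2@12:L]
Beat 5 (R): throw ball1 h=2 -> lands@7:R; in-air after throw: [b3@6:L b1@7:R b2@12:L]
Beat 6 (L): throw ball3 h=3 -> lands@9:R; in-air after throw: [b1@7:R b3@9:R b2@12:L]
Beat 7 (R): throw ball1 h=9 -> lands@16:L; in-air after throw: [b3@9:R b2@12:L b1@16:L]
Beat 8 (L): throw ball4 h=2 -> lands@10:L; in-air after throw: [b3@9:R b4@10:L b2@12:L b1@16:L]
Beat 9 (R): throw ball3 h=2 -> lands@11:R; in-air after throw: [b4@10:L b3@11:R b2@12:L b1@16:L]
Beat 10 (L): throw ball4 h=3 -> lands@13:R; in-air after throw: [b3@11:R b2@12:L b4@13:R b1@16:L]
Beat 11 (R): throw ball3 h=9 -> lands@20:L; in-air after throw: [b2@12:L b4@13:R b1@16:L b3@20:L]
Beat 12 (L): throw ball2 h=2 -> lands@14:L; in-air after throw: [b4@13:R b2@14:L b1@16:L b3@20:L]
Beat 13 (R): throw ball4 h=2 -> lands@15:R; in-air after throw: [b2@14:L b4@15:R b1@16:L b3@20:L]
Ball 4: thrown@8 h=2 -> first land @10; rethrown@10 h=3 -> second land @13

Answer: 10 13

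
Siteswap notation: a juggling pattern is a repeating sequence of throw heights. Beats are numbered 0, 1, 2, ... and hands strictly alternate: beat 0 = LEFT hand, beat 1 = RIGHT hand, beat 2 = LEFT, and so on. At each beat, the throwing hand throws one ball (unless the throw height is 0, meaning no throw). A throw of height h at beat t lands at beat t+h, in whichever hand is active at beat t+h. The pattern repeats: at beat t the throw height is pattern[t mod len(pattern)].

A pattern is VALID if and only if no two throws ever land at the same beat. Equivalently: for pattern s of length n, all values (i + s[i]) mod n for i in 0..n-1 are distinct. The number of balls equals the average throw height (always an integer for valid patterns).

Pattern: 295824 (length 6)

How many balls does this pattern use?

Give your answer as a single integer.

Answer: 5

Derivation:
Pattern = [2, 9, 5, 8, 2, 4], length n = 6
  position 0: throw height = 2, running sum = 2
  position 1: throw height = 9, running sum = 11
  position 2: throw height = 5, running sum = 16
  position 3: throw height = 8, running sum = 24
  position 4: throw height = 2, running sum = 26
  position 5: throw height = 4, running sum = 30
Total sum = 30; balls = sum / n = 30 / 6 = 5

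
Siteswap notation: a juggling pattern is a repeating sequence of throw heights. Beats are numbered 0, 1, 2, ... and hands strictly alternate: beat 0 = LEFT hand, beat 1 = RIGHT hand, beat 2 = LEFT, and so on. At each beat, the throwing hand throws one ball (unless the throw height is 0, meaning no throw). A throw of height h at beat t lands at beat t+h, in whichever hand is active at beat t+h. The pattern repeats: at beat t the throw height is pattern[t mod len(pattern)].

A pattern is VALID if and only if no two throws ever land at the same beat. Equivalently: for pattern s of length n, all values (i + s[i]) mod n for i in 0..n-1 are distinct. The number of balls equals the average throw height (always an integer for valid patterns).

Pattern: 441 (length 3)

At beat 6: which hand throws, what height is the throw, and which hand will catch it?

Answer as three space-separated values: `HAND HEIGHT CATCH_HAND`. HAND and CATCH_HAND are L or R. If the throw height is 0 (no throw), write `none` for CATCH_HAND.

Beat 6: 6 mod 2 = 0, so hand = L
Throw height = pattern[6 mod 3] = pattern[0] = 4
Lands at beat 6+4=10, 10 mod 2 = 0, so catch hand = L

Answer: L 4 L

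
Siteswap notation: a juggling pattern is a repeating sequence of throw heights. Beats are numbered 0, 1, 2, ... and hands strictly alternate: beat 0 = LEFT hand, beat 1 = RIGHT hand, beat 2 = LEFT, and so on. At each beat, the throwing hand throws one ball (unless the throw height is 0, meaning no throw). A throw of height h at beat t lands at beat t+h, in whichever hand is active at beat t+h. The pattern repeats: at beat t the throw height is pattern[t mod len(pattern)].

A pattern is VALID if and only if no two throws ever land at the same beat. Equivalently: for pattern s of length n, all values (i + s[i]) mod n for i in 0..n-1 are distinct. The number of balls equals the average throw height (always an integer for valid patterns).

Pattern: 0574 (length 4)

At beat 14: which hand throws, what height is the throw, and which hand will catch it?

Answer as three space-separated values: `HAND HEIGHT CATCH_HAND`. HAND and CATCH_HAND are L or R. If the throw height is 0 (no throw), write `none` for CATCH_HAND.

Answer: L 7 R

Derivation:
Beat 14: 14 mod 2 = 0, so hand = L
Throw height = pattern[14 mod 4] = pattern[2] = 7
Lands at beat 14+7=21, 21 mod 2 = 1, so catch hand = R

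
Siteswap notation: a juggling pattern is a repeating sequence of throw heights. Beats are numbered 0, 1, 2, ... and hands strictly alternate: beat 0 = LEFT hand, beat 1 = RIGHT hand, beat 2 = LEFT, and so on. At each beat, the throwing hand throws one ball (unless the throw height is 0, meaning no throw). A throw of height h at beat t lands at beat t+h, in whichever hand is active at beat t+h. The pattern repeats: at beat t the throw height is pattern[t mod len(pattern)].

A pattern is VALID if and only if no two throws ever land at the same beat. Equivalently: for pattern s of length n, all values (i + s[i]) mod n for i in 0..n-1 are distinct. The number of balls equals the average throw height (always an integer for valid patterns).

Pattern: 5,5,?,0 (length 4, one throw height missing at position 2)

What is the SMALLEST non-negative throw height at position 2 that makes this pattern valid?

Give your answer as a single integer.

i=0: (0 + 5) mod 4 = 1
i=1: (1 + 5) mod 4 = 2
i=2: s[i]=? (unknown)
i=3: (3 + 0) mod 4 = 3
Known residues: [1, 2, 3]; need a permutation of 0..3, so missing residue r = 0
Need (2 + s) mod 4 = 0; smallest s = (0 - 2) mod 4 = 2

Answer: 2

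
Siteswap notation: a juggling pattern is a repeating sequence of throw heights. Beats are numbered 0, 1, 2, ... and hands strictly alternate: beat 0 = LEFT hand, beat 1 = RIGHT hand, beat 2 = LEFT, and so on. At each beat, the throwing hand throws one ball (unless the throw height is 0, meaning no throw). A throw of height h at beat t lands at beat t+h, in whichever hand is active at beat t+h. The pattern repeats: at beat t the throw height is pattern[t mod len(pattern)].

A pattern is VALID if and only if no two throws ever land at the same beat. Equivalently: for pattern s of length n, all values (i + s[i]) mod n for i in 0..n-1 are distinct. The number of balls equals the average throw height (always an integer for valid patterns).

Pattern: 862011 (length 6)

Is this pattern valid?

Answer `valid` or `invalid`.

Answer: valid

Derivation:
i=0: (i + s[i]) mod n = (0 + 8) mod 6 = 2
i=1: (i + s[i]) mod n = (1 + 6) mod 6 = 1
i=2: (i + s[i]) mod n = (2 + 2) mod 6 = 4
i=3: (i + s[i]) mod n = (3 + 0) mod 6 = 3
i=4: (i + s[i]) mod n = (4 + 1) mod 6 = 5
i=5: (i + s[i]) mod n = (5 + 1) mod 6 = 0
Residues: [2, 1, 4, 3, 5, 0], distinct: True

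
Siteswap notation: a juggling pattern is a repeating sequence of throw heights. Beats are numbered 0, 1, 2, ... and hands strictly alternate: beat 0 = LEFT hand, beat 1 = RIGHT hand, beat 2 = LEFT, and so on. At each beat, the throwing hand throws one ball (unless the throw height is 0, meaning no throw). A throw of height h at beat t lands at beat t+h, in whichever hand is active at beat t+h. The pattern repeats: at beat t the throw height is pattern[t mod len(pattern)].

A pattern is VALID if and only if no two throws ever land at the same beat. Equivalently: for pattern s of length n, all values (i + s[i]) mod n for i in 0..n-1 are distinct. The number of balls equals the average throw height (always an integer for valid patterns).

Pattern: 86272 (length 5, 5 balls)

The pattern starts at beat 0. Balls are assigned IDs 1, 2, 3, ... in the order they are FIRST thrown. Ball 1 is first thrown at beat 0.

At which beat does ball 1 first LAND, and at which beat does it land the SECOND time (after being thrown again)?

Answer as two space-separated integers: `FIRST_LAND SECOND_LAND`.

Beat 0 (L): throw ball1 h=8 -> lands@8:L; in-air after throw: [b1@8:L]
Beat 1 (R): throw ball2 h=6 -> lands@7:R; in-air after throw: [b2@7:R b1@8:L]
Beat 2 (L): throw ball3 h=2 -> lands@4:L; in-air after throw: [b3@4:L b2@7:R b1@8:L]
Beat 3 (R): throw ball4 h=7 -> lands@10:L; in-air after throw: [b3@4:L b2@7:R b1@8:L b4@10:L]
Beat 4 (L): throw ball3 h=2 -> lands@6:L; in-air after throw: [b3@6:L b2@7:R b1@8:L b4@10:L]
Beat 5 (R): throw ball5 h=8 -> lands@13:R; in-air after throw: [b3@6:L b2@7:R b1@8:L b4@10:L b5@13:R]
Beat 6 (L): throw ball3 h=6 -> lands@12:L; in-air after throw: [b2@7:R b1@8:L b4@10:L b3@12:L b5@13:R]
Beat 7 (R): throw ball2 h=2 -> lands@9:R; in-air after throw: [b1@8:L b2@9:R b4@10:L b3@12:L b5@13:R]
Beat 8 (L): throw ball1 h=7 -> lands@15:R; in-air after throw: [b2@9:R b4@10:L b3@12:L b5@13:R b1@15:R]
Beat 9 (R): throw ball2 h=2 -> lands@11:R; in-air after throw: [b4@10:L b2@11:R b3@12:L b5@13:R b1@15:R]
Beat 10 (L): throw ball4 h=8 -> lands@18:L; in-air after throw: [b2@11:R b3@12:L b5@13:R b1@15:R b4@18:L]
Beat 11 (R): throw ball2 h=6 -> lands@17:R; in-air after throw: [b3@12:L b5@13:R b1@15:R b2@17:R b4@18:L]
Beat 12 (L): throw ball3 h=2 -> lands@14:L; in-air after throw: [b5@13:R b3@14:L b1@15:R b2@17:R b4@18:L]
Beat 13 (R): throw ball5 h=7 -> lands@20:L; in-air after throw: [b3@14:L b1@15:R b2@17:R b4@18:L b5@20:L]
Beat 14 (L): throw ball3 h=2 -> lands@16:L; in-air after throw: [b1@15:R b3@16:L b2@17:R b4@18:L b5@20:L]
Beat 15 (R): throw ball1 h=8 -> lands@23:R; in-air after throw: [b3@16:L b2@17:R b4@18:L b5@20:L b1@23:R]
Ball 1: thrown@0 h=8 -> first land @8; rethrown@8 h=7 -> second land @15

Answer: 8 15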